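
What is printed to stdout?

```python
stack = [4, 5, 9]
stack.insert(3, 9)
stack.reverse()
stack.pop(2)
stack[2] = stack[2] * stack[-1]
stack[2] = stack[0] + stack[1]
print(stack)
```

[9, 9, 18]

insert 9 at 3 → [4, 5, 9, 9]
reverse → [9, 9, 5, 4]
pop(2) removes 5 → [9, 9, 4]
stack[2] = stack[2]*stack[-1] = 4*4 = 16 → [9, 9, 16]
stack[2] = stack[0]+stack[1] = 9+9 = 18 → [9, 9, 18]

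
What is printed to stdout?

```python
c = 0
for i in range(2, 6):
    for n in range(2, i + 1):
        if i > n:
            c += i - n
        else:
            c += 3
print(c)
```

22

i=2,n=2: not 2>2, c = 0+3 = 3
i=3,n=2: 3>2, c = 3+1 = 4
i=3,n=3: not 3>3, c = 4+3 = 7
i=4,n=2: 4>2, c = 7+2 = 9
i=4,n=3: 4>3, c = 9+1 = 10
i=4,n=4: not 4>4, c = 10+3 = 13
i=5,n=2: 5>2, c = 13+3 = 16
i=5,n=3: 5>3, c = 16+2 = 18
i=5,n=4: 5>4, c = 18+1 = 19
i=5,n=5: not 5>5, c = 19+3 = 22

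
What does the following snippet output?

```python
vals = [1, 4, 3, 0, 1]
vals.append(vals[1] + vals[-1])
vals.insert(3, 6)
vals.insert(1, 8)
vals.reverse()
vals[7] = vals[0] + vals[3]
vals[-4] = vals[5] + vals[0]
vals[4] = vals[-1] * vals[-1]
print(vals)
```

append vals[1]+vals[-1] = 4+1 = 5 → [1, 4, 3, 0, 1, 5]
insert 6 at 3 → [1, 4, 3, 6, 0, 1, 5]
insert 8 at 1 → [1, 8, 4, 3, 6, 0, 1, 5]
reverse → [5, 1, 0, 6, 3, 4, 8, 1]
vals[7] = vals[0]+vals[3] = 5+6 = 11 → [5, 1, 0, 6, 3, 4, 8, 11]
vals[-4] = vals[5]+vals[0] = 4+5 = 9 → [5, 1, 0, 6, 9, 4, 8, 11]
vals[4] = vals[-1]*vals[-1] = 11*11 = 121 → [5, 1, 0, 6, 121, 4, 8, 11]

[5, 1, 0, 6, 121, 4, 8, 11]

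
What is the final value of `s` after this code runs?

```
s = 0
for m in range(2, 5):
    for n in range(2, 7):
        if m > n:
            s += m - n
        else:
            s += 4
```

52

m=2,n=2: not 2>2, s = 0+4 = 4
m=2,n=3: not 2>3, s = 4+4 = 8
m=2,n=4: not 2>4, s = 8+4 = 12
m=2,n=5: not 2>5, s = 12+4 = 16
m=2,n=6: not 2>6, s = 16+4 = 20
m=3,n=2: 3>2, s = 20+1 = 21
m=3,n=3: not 3>3, s = 21+4 = 25
m=3,n=4: not 3>4, s = 25+4 = 29
m=3,n=5: not 3>5, s = 29+4 = 33
m=3,n=6: not 3>6, s = 33+4 = 37
m=4,n=2: 4>2, s = 37+2 = 39
m=4,n=3: 4>3, s = 39+1 = 40
m=4,n=4: not 4>4, s = 40+4 = 44
m=4,n=5: not 4>5, s = 44+4 = 48
m=4,n=6: not 4>6, s = 48+4 = 52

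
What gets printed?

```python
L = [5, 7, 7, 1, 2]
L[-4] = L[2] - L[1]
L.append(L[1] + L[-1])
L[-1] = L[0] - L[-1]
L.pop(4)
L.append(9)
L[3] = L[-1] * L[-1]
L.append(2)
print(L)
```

L[-4] = L[2]-L[1] = 7-7 = 0 → [5, 0, 7, 1, 2]
append L[1]+L[-1] = 0+2 = 2 → [5, 0, 7, 1, 2, 2]
L[-1] = L[0]-L[-1] = 5-2 = 3 → [5, 0, 7, 1, 2, 3]
pop(4) removes 2 → [5, 0, 7, 1, 3]
append 9 → [5, 0, 7, 1, 3, 9]
L[3] = L[-1]*L[-1] = 9*9 = 81 → [5, 0, 7, 81, 3, 9]
append 2 → [5, 0, 7, 81, 3, 9, 2]

[5, 0, 7, 81, 3, 9, 2]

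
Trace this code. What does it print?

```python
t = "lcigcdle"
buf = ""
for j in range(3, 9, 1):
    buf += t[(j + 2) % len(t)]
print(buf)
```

dlelci

j=3: add t[5]='d' → 'd'
j=4: add t[6]='l' → 'dl'
j=5: add t[7]='e' → 'dle'
j=6: add t[0]='l' → 'dlel'
j=7: add t[1]='c' → 'dlelc'
j=8: add t[2]='i' → 'dlelci'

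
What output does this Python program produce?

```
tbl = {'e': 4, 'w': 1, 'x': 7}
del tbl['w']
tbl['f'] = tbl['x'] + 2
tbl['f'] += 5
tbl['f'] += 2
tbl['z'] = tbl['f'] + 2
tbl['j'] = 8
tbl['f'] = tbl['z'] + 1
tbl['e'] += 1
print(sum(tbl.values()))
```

57

del 'w' → {'e': 4, 'x': 7}
tbl['f'] = tbl['x']+2 = 9 → {'e': 4, 'x': 7, 'f': 9}
tbl['f'] = 9+5 = 14 → {'e': 4, 'x': 7, 'f': 14}
tbl['f'] = 14+2 = 16 → {'e': 4, 'x': 7, 'f': 16}
tbl['z'] = tbl['f']+2 = 18 → {'e': 4, 'x': 7, 'f': 16, 'z': 18}
tbl['j'] = 8 → {'e': 4, 'x': 7, 'f': 16, 'z': 18, 'j': 8}
tbl['f'] = tbl['z']+1 = 19 → {'e': 4, 'x': 7, 'f': 19, 'z': 18, 'j': 8}
tbl['e'] = 4+1 = 5 → {'e': 5, 'x': 7, 'f': 19, 'z': 18, 'j': 8}
sum of values = 57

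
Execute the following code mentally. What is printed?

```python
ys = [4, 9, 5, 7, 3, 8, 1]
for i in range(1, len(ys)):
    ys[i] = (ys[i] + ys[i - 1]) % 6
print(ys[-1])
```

1

i=1: ys[1] = (9+4)%6 = 1 → [4, 1, 5, 7, 3, 8, 1]
i=2: ys[2] = (5+1)%6 = 0 → [4, 1, 0, 7, 3, 8, 1]
i=3: ys[3] = (7+0)%6 = 1 → [4, 1, 0, 1, 3, 8, 1]
i=4: ys[4] = (3+1)%6 = 4 → [4, 1, 0, 1, 4, 8, 1]
i=5: ys[5] = (8+4)%6 = 0 → [4, 1, 0, 1, 4, 0, 1]
i=6: ys[6] = (1+0)%6 = 1 → [4, 1, 0, 1, 4, 0, 1]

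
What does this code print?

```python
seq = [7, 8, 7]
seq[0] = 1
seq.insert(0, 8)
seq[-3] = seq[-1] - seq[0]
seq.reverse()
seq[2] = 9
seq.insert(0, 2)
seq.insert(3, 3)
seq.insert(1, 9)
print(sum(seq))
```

seq[0] = 1 → [1, 8, 7]
insert 8 at 0 → [8, 1, 8, 7]
seq[-3] = seq[-1]-seq[0] = 7-8 = -1 → [8, -1, 8, 7]
reverse → [7, 8, -1, 8]
seq[2] = 9 → [7, 8, 9, 8]
insert 2 at 0 → [2, 7, 8, 9, 8]
insert 3 at 3 → [2, 7, 8, 3, 9, 8]
insert 9 at 1 → [2, 9, 7, 8, 3, 9, 8]
sum = 46

46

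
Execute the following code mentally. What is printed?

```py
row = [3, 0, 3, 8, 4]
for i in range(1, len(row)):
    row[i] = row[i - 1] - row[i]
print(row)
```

[3, 3, 0, -8, -12]

i=1: row[1] = 3-0 = 3 → [3, 3, 3, 8, 4]
i=2: row[2] = 3-3 = 0 → [3, 3, 0, 8, 4]
i=3: row[3] = 0-8 = -8 → [3, 3, 0, -8, 4]
i=4: row[4] = (-8)-4 = -12 → [3, 3, 0, -8, -12]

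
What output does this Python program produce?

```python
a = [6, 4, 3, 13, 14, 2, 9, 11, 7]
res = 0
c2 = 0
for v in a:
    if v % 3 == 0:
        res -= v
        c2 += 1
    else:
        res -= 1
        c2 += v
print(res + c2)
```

v=6: %3==0, res = 0-6 = -6; c2=1
v=4: not %3==0, res = (-6)-1 = -7; c2=5
v=3: %3==0, res = (-7)-3 = -10; c2=6
v=13: not %3==0, res = (-10)-1 = -11; c2=19
v=14: not %3==0, res = (-11)-1 = -12; c2=33
v=2: not %3==0, res = (-12)-1 = -13; c2=35
v=9: %3==0, res = (-13)-9 = -22; c2=36
v=11: not %3==0, res = (-22)-1 = -23; c2=47
v=7: not %3==0, res = (-23)-1 = -24; c2=54
res+c2 = (-24)+54 = 30

30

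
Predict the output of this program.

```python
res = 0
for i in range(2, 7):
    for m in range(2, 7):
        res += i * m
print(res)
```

400

i=2,m=2: res = 0+4 = 4
i=2,m=3: res = 4+6 = 10
i=2,m=4: res = 10+8 = 18
i=2,m=5: res = 18+10 = 28
i=2,m=6: res = 28+12 = 40
i=3,m=2: res = 40+6 = 46
i=3,m=3: res = 46+9 = 55
i=3,m=4: res = 55+12 = 67
i=3,m=5: res = 67+15 = 82
i=3,m=6: res = 82+18 = 100
i=4,m=2: res = 100+8 = 108
i=4,m=3: res = 108+12 = 120
i=4,m=4: res = 120+16 = 136
i=4,m=5: res = 136+20 = 156
i=4,m=6: res = 156+24 = 180
i=5,m=2: res = 180+10 = 190
i=5,m=3: res = 190+15 = 205
i=5,m=4: res = 205+20 = 225
i=5,m=5: res = 225+25 = 250
i=5,m=6: res = 250+30 = 280
i=6,m=2: res = 280+12 = 292
i=6,m=3: res = 292+18 = 310
i=6,m=4: res = 310+24 = 334
i=6,m=5: res = 334+30 = 364
i=6,m=6: res = 364+36 = 400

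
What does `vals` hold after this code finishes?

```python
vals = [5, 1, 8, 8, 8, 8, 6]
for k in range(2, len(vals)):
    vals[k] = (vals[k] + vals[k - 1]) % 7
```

[5, 1, 2, 3, 4, 5, 4]

k=2: vals[2] = (8+1)%7 = 2 → [5, 1, 2, 8, 8, 8, 6]
k=3: vals[3] = (8+2)%7 = 3 → [5, 1, 2, 3, 8, 8, 6]
k=4: vals[4] = (8+3)%7 = 4 → [5, 1, 2, 3, 4, 8, 6]
k=5: vals[5] = (8+4)%7 = 5 → [5, 1, 2, 3, 4, 5, 6]
k=6: vals[6] = (6+5)%7 = 4 → [5, 1, 2, 3, 4, 5, 4]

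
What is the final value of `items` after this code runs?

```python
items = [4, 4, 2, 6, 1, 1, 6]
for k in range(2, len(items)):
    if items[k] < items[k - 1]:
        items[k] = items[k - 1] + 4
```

[4, 4, 8, 12, 16, 20, 24]

k=2: 2<4, items[2] = 4+4 = 8 → [4, 4, 8, 6, 1, 1, 6]
k=3: 6<8, items[3] = 8+4 = 12 → [4, 4, 8, 12, 1, 1, 6]
k=4: 1<12, items[4] = 12+4 = 16 → [4, 4, 8, 12, 16, 1, 6]
k=5: 1<16, items[5] = 16+4 = 20 → [4, 4, 8, 12, 16, 20, 6]
k=6: 6<20, items[6] = 20+4 = 24 → [4, 4, 8, 12, 16, 20, 24]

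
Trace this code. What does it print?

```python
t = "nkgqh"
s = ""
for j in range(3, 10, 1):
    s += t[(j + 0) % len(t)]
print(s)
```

qhnkgqh

j=3: add t[3]='q' → 'q'
j=4: add t[4]='h' → 'qh'
j=5: add t[0]='n' → 'qhn'
j=6: add t[1]='k' → 'qhnk'
j=7: add t[2]='g' → 'qhnkg'
j=8: add t[3]='q' → 'qhnkgq'
j=9: add t[4]='h' → 'qhnkgqh'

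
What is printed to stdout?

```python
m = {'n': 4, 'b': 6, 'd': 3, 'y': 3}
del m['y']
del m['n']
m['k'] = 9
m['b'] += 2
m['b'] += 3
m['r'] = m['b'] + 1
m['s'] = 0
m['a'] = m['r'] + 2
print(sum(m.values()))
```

del 'y' → {'n': 4, 'b': 6, 'd': 3}
del 'n' → {'b': 6, 'd': 3}
m['k'] = 9 → {'b': 6, 'd': 3, 'k': 9}
m['b'] = 6+2 = 8 → {'b': 8, 'd': 3, 'k': 9}
m['b'] = 8+3 = 11 → {'b': 11, 'd': 3, 'k': 9}
m['r'] = m['b']+1 = 12 → {'b': 11, 'd': 3, 'k': 9, 'r': 12}
m['s'] = 0 → {'b': 11, 'd': 3, 'k': 9, 'r': 12, 's': 0}
m['a'] = m['r']+2 = 14 → {'b': 11, 'd': 3, 'k': 9, 'r': 12, 's': 0, 'a': 14}
sum of values = 49

49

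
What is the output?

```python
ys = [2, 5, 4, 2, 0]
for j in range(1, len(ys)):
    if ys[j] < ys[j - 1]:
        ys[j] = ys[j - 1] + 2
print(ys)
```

j=1: 5>=2, unchanged → [2, 5, 4, 2, 0]
j=2: 4<5, ys[2] = 5+2 = 7 → [2, 5, 7, 2, 0]
j=3: 2<7, ys[3] = 7+2 = 9 → [2, 5, 7, 9, 0]
j=4: 0<9, ys[4] = 9+2 = 11 → [2, 5, 7, 9, 11]

[2, 5, 7, 9, 11]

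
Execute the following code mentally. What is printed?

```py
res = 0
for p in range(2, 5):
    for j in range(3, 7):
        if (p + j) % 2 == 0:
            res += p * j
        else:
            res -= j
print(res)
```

58

p=2,j=3: odd sum, res = 0-3 = -3
p=2,j=4: even sum, res = (-3)+8 = 5
p=2,j=5: odd sum, res = 5-5 = 0
p=2,j=6: even sum, res = 0+12 = 12
p=3,j=3: even sum, res = 12+9 = 21
p=3,j=4: odd sum, res = 21-4 = 17
p=3,j=5: even sum, res = 17+15 = 32
p=3,j=6: odd sum, res = 32-6 = 26
p=4,j=3: odd sum, res = 26-3 = 23
p=4,j=4: even sum, res = 23+16 = 39
p=4,j=5: odd sum, res = 39-5 = 34
p=4,j=6: even sum, res = 34+24 = 58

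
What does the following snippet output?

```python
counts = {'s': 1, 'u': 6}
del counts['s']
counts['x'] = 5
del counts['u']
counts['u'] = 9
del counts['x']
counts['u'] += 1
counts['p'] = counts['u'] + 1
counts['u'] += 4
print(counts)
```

{'u': 14, 'p': 11}

del 's' → {'u': 6}
counts['x'] = 5 → {'u': 6, 'x': 5}
del 'u' → {'x': 5}
counts['u'] = 9 → {'x': 5, 'u': 9}
del 'x' → {'u': 9}
counts['u'] = 9+1 = 10 → {'u': 10}
counts['p'] = counts['u']+1 = 11 → {'u': 10, 'p': 11}
counts['u'] = 10+4 = 14 → {'u': 14, 'p': 11}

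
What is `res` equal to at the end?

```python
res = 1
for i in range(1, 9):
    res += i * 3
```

i=1: res = 1+1*3 = 4
i=2: res = 4+2*3 = 10
i=3: res = 10+3*3 = 19
i=4: res = 19+4*3 = 31
i=5: res = 31+5*3 = 46
i=6: res = 46+6*3 = 64
i=7: res = 64+7*3 = 85
i=8: res = 85+8*3 = 109

109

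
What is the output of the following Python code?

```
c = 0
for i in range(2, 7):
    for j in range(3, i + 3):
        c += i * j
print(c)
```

i=2,j=3: c = 0+6 = 6
i=2,j=4: c = 6+8 = 14
i=3,j=3: c = 14+9 = 23
i=3,j=4: c = 23+12 = 35
i=3,j=5: c = 35+15 = 50
i=4,j=3: c = 50+12 = 62
i=4,j=4: c = 62+16 = 78
i=4,j=5: c = 78+20 = 98
i=4,j=6: c = 98+24 = 122
i=5,j=3: c = 122+15 = 137
i=5,j=4: c = 137+20 = 157
i=5,j=5: c = 157+25 = 182
i=5,j=6: c = 182+30 = 212
i=5,j=7: c = 212+35 = 247
i=6,j=3: c = 247+18 = 265
i=6,j=4: c = 265+24 = 289
i=6,j=5: c = 289+30 = 319
i=6,j=6: c = 319+36 = 355
i=6,j=7: c = 355+42 = 397
i=6,j=8: c = 397+48 = 445

445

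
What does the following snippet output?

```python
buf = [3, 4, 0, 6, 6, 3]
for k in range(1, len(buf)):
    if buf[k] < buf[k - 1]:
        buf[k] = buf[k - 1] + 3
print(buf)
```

[3, 4, 7, 10, 13, 16]

k=1: 4>=3, unchanged → [3, 4, 0, 6, 6, 3]
k=2: 0<4, buf[2] = 4+3 = 7 → [3, 4, 7, 6, 6, 3]
k=3: 6<7, buf[3] = 7+3 = 10 → [3, 4, 7, 10, 6, 3]
k=4: 6<10, buf[4] = 10+3 = 13 → [3, 4, 7, 10, 13, 3]
k=5: 3<13, buf[5] = 13+3 = 16 → [3, 4, 7, 10, 13, 16]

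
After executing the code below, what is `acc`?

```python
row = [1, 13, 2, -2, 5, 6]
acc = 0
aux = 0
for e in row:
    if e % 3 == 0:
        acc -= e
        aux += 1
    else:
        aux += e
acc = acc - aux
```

e=1: not %3==0; aux=1
e=13: not %3==0; aux=14
e=2: not %3==0; aux=16
e=-2: not %3==0; aux=14
e=5: not %3==0; aux=19
e=6: %3==0, acc = 0-6 = -6; aux=20
acc-aux = (-6)-20 = -26

-26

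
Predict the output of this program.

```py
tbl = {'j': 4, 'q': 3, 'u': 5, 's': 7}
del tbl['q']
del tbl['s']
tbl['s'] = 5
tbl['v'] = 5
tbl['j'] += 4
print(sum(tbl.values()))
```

23

del 'q' → {'j': 4, 'u': 5, 's': 7}
del 's' → {'j': 4, 'u': 5}
tbl['s'] = 5 → {'j': 4, 'u': 5, 's': 5}
tbl['v'] = 5 → {'j': 4, 'u': 5, 's': 5, 'v': 5}
tbl['j'] = 4+4 = 8 → {'j': 8, 'u': 5, 's': 5, 'v': 5}
sum of values = 23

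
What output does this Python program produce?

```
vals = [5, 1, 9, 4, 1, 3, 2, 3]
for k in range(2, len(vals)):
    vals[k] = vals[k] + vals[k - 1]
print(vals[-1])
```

k=2: vals[2] = 9+1 = 10 → [5, 1, 10, 4, 1, 3, 2, 3]
k=3: vals[3] = 4+10 = 14 → [5, 1, 10, 14, 1, 3, 2, 3]
k=4: vals[4] = 1+14 = 15 → [5, 1, 10, 14, 15, 3, 2, 3]
k=5: vals[5] = 3+15 = 18 → [5, 1, 10, 14, 15, 18, 2, 3]
k=6: vals[6] = 2+18 = 20 → [5, 1, 10, 14, 15, 18, 20, 3]
k=7: vals[7] = 3+20 = 23 → [5, 1, 10, 14, 15, 18, 20, 23]

23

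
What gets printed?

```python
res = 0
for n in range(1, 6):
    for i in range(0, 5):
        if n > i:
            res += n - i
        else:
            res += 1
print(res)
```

n=1,i=0: 1>0, res = 0+1 = 1
n=1,i=1: not 1>1, res = 1+1 = 2
n=1,i=2: not 1>2, res = 2+1 = 3
n=1,i=3: not 1>3, res = 3+1 = 4
n=1,i=4: not 1>4, res = 4+1 = 5
n=2,i=0: 2>0, res = 5+2 = 7
n=2,i=1: 2>1, res = 7+1 = 8
n=2,i=2: not 2>2, res = 8+1 = 9
n=2,i=3: not 2>3, res = 9+1 = 10
n=2,i=4: not 2>4, res = 10+1 = 11
n=3,i=0: 3>0, res = 11+3 = 14
n=3,i=1: 3>1, res = 14+2 = 16
n=3,i=2: 3>2, res = 16+1 = 17
n=3,i=3: not 3>3, res = 17+1 = 18
n=3,i=4: not 3>4, res = 18+1 = 19
n=4,i=0: 4>0, res = 19+4 = 23
n=4,i=1: 4>1, res = 23+3 = 26
n=4,i=2: 4>2, res = 26+2 = 28
n=4,i=3: 4>3, res = 28+1 = 29
n=4,i=4: not 4>4, res = 29+1 = 30
n=5,i=0: 5>0, res = 30+5 = 35
n=5,i=1: 5>1, res = 35+4 = 39
n=5,i=2: 5>2, res = 39+3 = 42
n=5,i=3: 5>3, res = 42+2 = 44
n=5,i=4: 5>4, res = 44+1 = 45

45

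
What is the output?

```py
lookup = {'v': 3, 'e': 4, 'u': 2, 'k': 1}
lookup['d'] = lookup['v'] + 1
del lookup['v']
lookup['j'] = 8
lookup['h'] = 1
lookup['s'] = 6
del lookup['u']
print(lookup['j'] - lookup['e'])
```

lookup['d'] = lookup['v']+1 = 4 → {'v': 3, 'e': 4, 'u': 2, 'k': 1, 'd': 4}
del 'v' → {'e': 4, 'u': 2, 'k': 1, 'd': 4}
lookup['j'] = 8 → {'e': 4, 'u': 2, 'k': 1, 'd': 4, 'j': 8}
lookup['h'] = 1 → {'e': 4, 'u': 2, 'k': 1, 'd': 4, 'j': 8, 'h': 1}
lookup['s'] = 6 → {'e': 4, 'u': 2, 'k': 1, 'd': 4, 'j': 8, 'h': 1, 's': 6}
del 'u' → {'e': 4, 'k': 1, 'd': 4, 'j': 8, 'h': 1, 's': 6}
lookup['j']-lookup['e'] = 8-4 = 4

4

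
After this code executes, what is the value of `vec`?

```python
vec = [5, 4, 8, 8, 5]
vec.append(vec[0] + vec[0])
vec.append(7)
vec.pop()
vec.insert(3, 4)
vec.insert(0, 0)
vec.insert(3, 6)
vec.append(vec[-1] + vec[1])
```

[0, 5, 4, 6, 8, 4, 8, 5, 10, 15]

append vec[0]+vec[0] = 5+5 = 10 → [5, 4, 8, 8, 5, 10]
append 7 → [5, 4, 8, 8, 5, 10, 7]
pop() removes 7 → [5, 4, 8, 8, 5, 10]
insert 4 at 3 → [5, 4, 8, 4, 8, 5, 10]
insert 0 at 0 → [0, 5, 4, 8, 4, 8, 5, 10]
insert 6 at 3 → [0, 5, 4, 6, 8, 4, 8, 5, 10]
append vec[-1]+vec[1] = 10+5 = 15 → [0, 5, 4, 6, 8, 4, 8, 5, 10, 15]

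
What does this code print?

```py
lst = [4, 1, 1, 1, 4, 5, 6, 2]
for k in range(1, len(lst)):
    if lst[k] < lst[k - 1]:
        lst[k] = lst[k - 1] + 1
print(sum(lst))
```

k=1: 1<4, lst[1] = 4+1 = 5 → [4, 5, 1, 1, 4, 5, 6, 2]
k=2: 1<5, lst[2] = 5+1 = 6 → [4, 5, 6, 1, 4, 5, 6, 2]
k=3: 1<6, lst[3] = 6+1 = 7 → [4, 5, 6, 7, 4, 5, 6, 2]
k=4: 4<7, lst[4] = 7+1 = 8 → [4, 5, 6, 7, 8, 5, 6, 2]
k=5: 5<8, lst[5] = 8+1 = 9 → [4, 5, 6, 7, 8, 9, 6, 2]
k=6: 6<9, lst[6] = 9+1 = 10 → [4, 5, 6, 7, 8, 9, 10, 2]
k=7: 2<10, lst[7] = 10+1 = 11 → [4, 5, 6, 7, 8, 9, 10, 11]
sum = 60

60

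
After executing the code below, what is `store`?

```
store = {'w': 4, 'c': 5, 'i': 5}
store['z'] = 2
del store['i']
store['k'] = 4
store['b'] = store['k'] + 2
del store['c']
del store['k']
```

{'w': 4, 'z': 2, 'b': 6}

store['z'] = 2 → {'w': 4, 'c': 5, 'i': 5, 'z': 2}
del 'i' → {'w': 4, 'c': 5, 'z': 2}
store['k'] = 4 → {'w': 4, 'c': 5, 'z': 2, 'k': 4}
store['b'] = store['k']+2 = 6 → {'w': 4, 'c': 5, 'z': 2, 'k': 4, 'b': 6}
del 'c' → {'w': 4, 'z': 2, 'k': 4, 'b': 6}
del 'k' → {'w': 4, 'z': 2, 'b': 6}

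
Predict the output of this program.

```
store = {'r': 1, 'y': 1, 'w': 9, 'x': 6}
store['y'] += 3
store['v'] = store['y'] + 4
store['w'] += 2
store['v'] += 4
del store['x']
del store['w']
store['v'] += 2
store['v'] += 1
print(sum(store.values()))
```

20

store['y'] = 1+3 = 4 → {'r': 1, 'y': 4, 'w': 9, 'x': 6}
store['v'] = store['y']+4 = 8 → {'r': 1, 'y': 4, 'w': 9, 'x': 6, 'v': 8}
store['w'] = 9+2 = 11 → {'r': 1, 'y': 4, 'w': 11, 'x': 6, 'v': 8}
store['v'] = 8+4 = 12 → {'r': 1, 'y': 4, 'w': 11, 'x': 6, 'v': 12}
del 'x' → {'r': 1, 'y': 4, 'w': 11, 'v': 12}
del 'w' → {'r': 1, 'y': 4, 'v': 12}
store['v'] = 12+2 = 14 → {'r': 1, 'y': 4, 'v': 14}
store['v'] = 14+1 = 15 → {'r': 1, 'y': 4, 'v': 15}
sum of values = 20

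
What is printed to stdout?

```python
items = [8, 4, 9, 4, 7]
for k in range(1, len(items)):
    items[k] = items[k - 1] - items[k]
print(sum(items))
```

k=1: items[1] = 8-4 = 4 → [8, 4, 9, 4, 7]
k=2: items[2] = 4-9 = -5 → [8, 4, -5, 4, 7]
k=3: items[3] = (-5)-4 = -9 → [8, 4, -5, -9, 7]
k=4: items[4] = (-9)-7 = -16 → [8, 4, -5, -9, -16]
sum = -18

-18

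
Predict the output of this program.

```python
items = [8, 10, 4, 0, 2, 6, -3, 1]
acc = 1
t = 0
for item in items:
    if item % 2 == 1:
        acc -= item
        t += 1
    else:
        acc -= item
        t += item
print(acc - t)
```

-59

item=8: not odd, acc = 1-8 = -7; t=8
item=10: not odd, acc = (-7)-10 = -17; t=18
item=4: not odd, acc = (-17)-4 = -21; t=22
item=0: not odd, acc = (-21)-0 = -21; t=22
item=2: not odd, acc = (-21)-2 = -23; t=24
item=6: not odd, acc = (-23)-6 = -29; t=30
item=-3: odd, acc = (-29)-(-3) = -26; t=31
item=1: odd, acc = (-26)-1 = -27; t=32
acc-t = (-27)-32 = -59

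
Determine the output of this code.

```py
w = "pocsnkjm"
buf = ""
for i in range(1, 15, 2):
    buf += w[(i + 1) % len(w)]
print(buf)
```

cnjpcnj

i=1: add w[2]='c' → 'c'
i=3: add w[4]='n' → 'cn'
i=5: add w[6]='j' → 'cnj'
i=7: add w[0]='p' → 'cnjp'
i=9: add w[2]='c' → 'cnjpc'
i=11: add w[4]='n' → 'cnjpcn'
i=13: add w[6]='j' → 'cnjpcnj'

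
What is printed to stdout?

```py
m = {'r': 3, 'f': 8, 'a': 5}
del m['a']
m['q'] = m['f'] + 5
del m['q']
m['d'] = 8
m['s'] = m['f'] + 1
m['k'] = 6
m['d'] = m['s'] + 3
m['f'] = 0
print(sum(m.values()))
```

del 'a' → {'r': 3, 'f': 8}
m['q'] = m['f']+5 = 13 → {'r': 3, 'f': 8, 'q': 13}
del 'q' → {'r': 3, 'f': 8}
m['d'] = 8 → {'r': 3, 'f': 8, 'd': 8}
m['s'] = m['f']+1 = 9 → {'r': 3, 'f': 8, 'd': 8, 's': 9}
m['k'] = 6 → {'r': 3, 'f': 8, 'd': 8, 's': 9, 'k': 6}
m['d'] = m['s']+3 = 12 → {'r': 3, 'f': 8, 'd': 12, 's': 9, 'k': 6}
m['f'] = 0 → {'r': 3, 'f': 0, 'd': 12, 's': 9, 'k': 6}
sum of values = 30

30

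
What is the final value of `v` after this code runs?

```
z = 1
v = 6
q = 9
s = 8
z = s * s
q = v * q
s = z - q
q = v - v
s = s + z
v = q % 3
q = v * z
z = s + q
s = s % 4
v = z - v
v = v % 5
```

z = 8*8 = 64
q = 6*9 = 54
s = 64-54 = 10
q = 6-6 = 0
s = 10+64 = 74
v = 0%3 = 0
q = 0*64 = 0
z = 74+0 = 74
s = 74%4 = 2
v = 74-0 = 74
v = 74%5 = 4

4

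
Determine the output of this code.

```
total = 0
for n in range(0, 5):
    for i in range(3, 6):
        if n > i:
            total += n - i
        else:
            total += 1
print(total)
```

15

n=0,i=3: not 0>3, total = 0+1 = 1
n=0,i=4: not 0>4, total = 1+1 = 2
n=0,i=5: not 0>5, total = 2+1 = 3
n=1,i=3: not 1>3, total = 3+1 = 4
n=1,i=4: not 1>4, total = 4+1 = 5
n=1,i=5: not 1>5, total = 5+1 = 6
n=2,i=3: not 2>3, total = 6+1 = 7
n=2,i=4: not 2>4, total = 7+1 = 8
n=2,i=5: not 2>5, total = 8+1 = 9
n=3,i=3: not 3>3, total = 9+1 = 10
n=3,i=4: not 3>4, total = 10+1 = 11
n=3,i=5: not 3>5, total = 11+1 = 12
n=4,i=3: 4>3, total = 12+1 = 13
n=4,i=4: not 4>4, total = 13+1 = 14
n=4,i=5: not 4>5, total = 14+1 = 15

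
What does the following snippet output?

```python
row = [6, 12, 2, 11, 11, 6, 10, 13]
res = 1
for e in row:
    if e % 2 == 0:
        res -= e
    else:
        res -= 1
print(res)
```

-38

e=6: even, res = 1-6 = -5
e=12: even, res = (-5)-12 = -17
e=2: even, res = (-17)-2 = -19
e=11: not even, res = (-19)-1 = -20
e=11: not even, res = (-20)-1 = -21
e=6: even, res = (-21)-6 = -27
e=10: even, res = (-27)-10 = -37
e=13: not even, res = (-37)-1 = -38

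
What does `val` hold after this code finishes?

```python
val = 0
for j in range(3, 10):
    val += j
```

42

j=3: val = 0+3 = 3
j=4: val = 3+4 = 7
j=5: val = 7+5 = 12
j=6: val = 12+6 = 18
j=7: val = 18+7 = 25
j=8: val = 25+8 = 33
j=9: val = 33+9 = 42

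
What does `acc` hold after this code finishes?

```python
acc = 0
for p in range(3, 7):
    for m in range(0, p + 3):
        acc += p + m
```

240

p=3,m=0: acc = 0+3 = 3
p=3,m=1: acc = 3+4 = 7
p=3,m=2: acc = 7+5 = 12
p=3,m=3: acc = 12+6 = 18
p=3,m=4: acc = 18+7 = 25
p=3,m=5: acc = 25+8 = 33
p=4,m=0: acc = 33+4 = 37
p=4,m=1: acc = 37+5 = 42
p=4,m=2: acc = 42+6 = 48
p=4,m=3: acc = 48+7 = 55
p=4,m=4: acc = 55+8 = 63
p=4,m=5: acc = 63+9 = 72
p=4,m=6: acc = 72+10 = 82
p=5,m=0: acc = 82+5 = 87
p=5,m=1: acc = 87+6 = 93
p=5,m=2: acc = 93+7 = 100
p=5,m=3: acc = 100+8 = 108
p=5,m=4: acc = 108+9 = 117
p=5,m=5: acc = 117+10 = 127
p=5,m=6: acc = 127+11 = 138
p=5,m=7: acc = 138+12 = 150
p=6,m=0: acc = 150+6 = 156
p=6,m=1: acc = 156+7 = 163
p=6,m=2: acc = 163+8 = 171
p=6,m=3: acc = 171+9 = 180
p=6,m=4: acc = 180+10 = 190
p=6,m=5: acc = 190+11 = 201
p=6,m=6: acc = 201+12 = 213
p=6,m=7: acc = 213+13 = 226
p=6,m=8: acc = 226+14 = 240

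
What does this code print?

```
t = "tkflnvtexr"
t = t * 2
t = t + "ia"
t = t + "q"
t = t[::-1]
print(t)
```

qairxetvnlfktrxetvnlfkt

repeat ×2 → 'tkflnvtexrtkflnvtexr'
+ 'ia' → 'tkflnvtexrtkflnvtexria'
+ 'q' → 'tkflnvtexrtkflnvtexriaq'
reverse → 'qairxetvnlfktrxetvnlfkt'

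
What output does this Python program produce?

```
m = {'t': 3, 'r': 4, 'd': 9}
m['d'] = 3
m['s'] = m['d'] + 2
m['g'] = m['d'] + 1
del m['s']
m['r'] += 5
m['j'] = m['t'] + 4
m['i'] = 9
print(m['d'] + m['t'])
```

m['d'] = 3 → {'t': 3, 'r': 4, 'd': 3}
m['s'] = m['d']+2 = 5 → {'t': 3, 'r': 4, 'd': 3, 's': 5}
m['g'] = m['d']+1 = 4 → {'t': 3, 'r': 4, 'd': 3, 's': 5, 'g': 4}
del 's' → {'t': 3, 'r': 4, 'd': 3, 'g': 4}
m['r'] = 4+5 = 9 → {'t': 3, 'r': 9, 'd': 3, 'g': 4}
m['j'] = m['t']+4 = 7 → {'t': 3, 'r': 9, 'd': 3, 'g': 4, 'j': 7}
m['i'] = 9 → {'t': 3, 'r': 9, 'd': 3, 'g': 4, 'j': 7, 'i': 9}
m['d']+m['t'] = 3+3 = 6

6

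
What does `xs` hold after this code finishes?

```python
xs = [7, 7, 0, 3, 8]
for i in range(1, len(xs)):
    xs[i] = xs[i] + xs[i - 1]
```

[7, 14, 14, 17, 25]

i=1: xs[1] = 7+7 = 14 → [7, 14, 0, 3, 8]
i=2: xs[2] = 0+14 = 14 → [7, 14, 14, 3, 8]
i=3: xs[3] = 3+14 = 17 → [7, 14, 14, 17, 8]
i=4: xs[4] = 8+17 = 25 → [7, 14, 14, 17, 25]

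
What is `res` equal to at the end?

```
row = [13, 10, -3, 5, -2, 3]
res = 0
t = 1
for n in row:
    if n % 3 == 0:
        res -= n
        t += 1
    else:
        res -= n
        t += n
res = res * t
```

-754

n=13: not %3==0, res = 0-13 = -13; t=14
n=10: not %3==0, res = (-13)-10 = -23; t=24
n=-3: %3==0, res = (-23)-(-3) = -20; t=25
n=5: not %3==0, res = (-20)-5 = -25; t=30
n=-2: not %3==0, res = (-25)-(-2) = -23; t=28
n=3: %3==0, res = (-23)-3 = -26; t=29
res*t = (-26)*29 = -754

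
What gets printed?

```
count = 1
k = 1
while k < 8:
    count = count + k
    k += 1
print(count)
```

29

k=1: count = 1+1 = 2
k=2: count = 2+2 = 4
k=3: count = 4+3 = 7
k=4: count = 7+4 = 11
k=5: count = 11+5 = 16
k=6: count = 16+6 = 22
k=7: count = 22+7 = 29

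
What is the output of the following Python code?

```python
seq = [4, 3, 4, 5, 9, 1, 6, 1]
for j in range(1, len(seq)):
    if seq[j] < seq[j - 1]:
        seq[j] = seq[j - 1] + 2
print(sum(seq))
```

j=1: 3<4, seq[1] = 4+2 = 6 → [4, 6, 4, 5, 9, 1, 6, 1]
j=2: 4<6, seq[2] = 6+2 = 8 → [4, 6, 8, 5, 9, 1, 6, 1]
j=3: 5<8, seq[3] = 8+2 = 10 → [4, 6, 8, 10, 9, 1, 6, 1]
j=4: 9<10, seq[4] = 10+2 = 12 → [4, 6, 8, 10, 12, 1, 6, 1]
j=5: 1<12, seq[5] = 12+2 = 14 → [4, 6, 8, 10, 12, 14, 6, 1]
j=6: 6<14, seq[6] = 14+2 = 16 → [4, 6, 8, 10, 12, 14, 16, 1]
j=7: 1<16, seq[7] = 16+2 = 18 → [4, 6, 8, 10, 12, 14, 16, 18]
sum = 88

88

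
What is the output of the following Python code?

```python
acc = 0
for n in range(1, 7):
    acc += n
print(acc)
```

21

n=1: acc = 0+1 = 1
n=2: acc = 1+2 = 3
n=3: acc = 3+3 = 6
n=4: acc = 6+4 = 10
n=5: acc = 10+5 = 15
n=6: acc = 15+6 = 21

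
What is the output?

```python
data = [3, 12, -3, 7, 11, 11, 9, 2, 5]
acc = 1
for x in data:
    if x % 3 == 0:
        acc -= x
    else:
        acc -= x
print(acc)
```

-56

x=3: %3==0, acc = 1-3 = -2
x=12: %3==0, acc = (-2)-12 = -14
x=-3: %3==0, acc = (-14)-(-3) = -11
x=7: not %3==0, acc = (-11)-7 = -18
x=11: not %3==0, acc = (-18)-11 = -29
x=11: not %3==0, acc = (-29)-11 = -40
x=9: %3==0, acc = (-40)-9 = -49
x=2: not %3==0, acc = (-49)-2 = -51
x=5: not %3==0, acc = (-51)-5 = -56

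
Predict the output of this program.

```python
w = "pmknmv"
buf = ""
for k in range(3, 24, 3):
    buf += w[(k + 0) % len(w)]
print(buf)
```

k=3: add w[3]='n' → 'n'
k=6: add w[0]='p' → 'np'
k=9: add w[3]='n' → 'npn'
k=12: add w[0]='p' → 'npnp'
k=15: add w[3]='n' → 'npnpn'
k=18: add w[0]='p' → 'npnpnp'
k=21: add w[3]='n' → 'npnpnpn'

npnpnpn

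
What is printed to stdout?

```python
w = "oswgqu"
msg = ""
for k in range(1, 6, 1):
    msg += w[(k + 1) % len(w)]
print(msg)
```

wgquo

k=1: add w[2]='w' → 'w'
k=2: add w[3]='g' → 'wg'
k=3: add w[4]='q' → 'wgq'
k=4: add w[5]='u' → 'wgqu'
k=5: add w[0]='o' → 'wgquo'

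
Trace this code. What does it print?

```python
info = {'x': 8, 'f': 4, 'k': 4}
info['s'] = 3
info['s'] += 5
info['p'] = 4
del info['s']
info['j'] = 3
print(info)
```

{'x': 8, 'f': 4, 'k': 4, 'p': 4, 'j': 3}

info['s'] = 3 → {'x': 8, 'f': 4, 'k': 4, 's': 3}
info['s'] = 3+5 = 8 → {'x': 8, 'f': 4, 'k': 4, 's': 8}
info['p'] = 4 → {'x': 8, 'f': 4, 'k': 4, 's': 8, 'p': 4}
del 's' → {'x': 8, 'f': 4, 'k': 4, 'p': 4}
info['j'] = 3 → {'x': 8, 'f': 4, 'k': 4, 'p': 4, 'j': 3}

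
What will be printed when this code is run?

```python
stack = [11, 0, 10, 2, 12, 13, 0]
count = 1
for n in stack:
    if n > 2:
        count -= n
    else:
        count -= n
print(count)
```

-47

n=11: >2, count = 1-11 = -10
n=0: not >2, count = (-10)-0 = -10
n=10: >2, count = (-10)-10 = -20
n=2: not >2, count = (-20)-2 = -22
n=12: >2, count = (-22)-12 = -34
n=13: >2, count = (-34)-13 = -47
n=0: not >2, count = (-47)-0 = -47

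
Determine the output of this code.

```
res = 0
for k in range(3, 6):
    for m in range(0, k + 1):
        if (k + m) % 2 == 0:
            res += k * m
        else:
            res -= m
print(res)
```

k=3,m=0: odd sum, res = 0-0 = 0
k=3,m=1: even sum, res = 0+3 = 3
k=3,m=2: odd sum, res = 3-2 = 1
k=3,m=3: even sum, res = 1+9 = 10
k=4,m=0: even sum, res = 10+0 = 10
k=4,m=1: odd sum, res = 10-1 = 9
k=4,m=2: even sum, res = 9+8 = 17
k=4,m=3: odd sum, res = 17-3 = 14
k=4,m=4: even sum, res = 14+16 = 30
k=5,m=0: odd sum, res = 30-0 = 30
k=5,m=1: even sum, res = 30+5 = 35
k=5,m=2: odd sum, res = 35-2 = 33
k=5,m=3: even sum, res = 33+15 = 48
k=5,m=4: odd sum, res = 48-4 = 44
k=5,m=5: even sum, res = 44+25 = 69

69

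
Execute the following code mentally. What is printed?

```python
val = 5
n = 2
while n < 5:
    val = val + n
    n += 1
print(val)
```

14

n=2: val = 5+2 = 7
n=3: val = 7+3 = 10
n=4: val = 10+4 = 14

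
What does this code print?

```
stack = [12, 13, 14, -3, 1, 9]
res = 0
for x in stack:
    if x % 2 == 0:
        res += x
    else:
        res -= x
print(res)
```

6

x=12: even, res = 0+12 = 12
x=13: not even, res = 12-13 = -1
x=14: even, res = (-1)+14 = 13
x=-3: not even, res = 13-(-3) = 16
x=1: not even, res = 16-1 = 15
x=9: not even, res = 15-9 = 6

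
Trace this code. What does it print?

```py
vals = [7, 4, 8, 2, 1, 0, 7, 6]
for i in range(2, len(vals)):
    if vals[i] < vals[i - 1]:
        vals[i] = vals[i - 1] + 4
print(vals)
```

[7, 4, 8, 12, 16, 20, 24, 28]

i=2: 8>=4, unchanged → [7, 4, 8, 2, 1, 0, 7, 6]
i=3: 2<8, vals[3] = 8+4 = 12 → [7, 4, 8, 12, 1, 0, 7, 6]
i=4: 1<12, vals[4] = 12+4 = 16 → [7, 4, 8, 12, 16, 0, 7, 6]
i=5: 0<16, vals[5] = 16+4 = 20 → [7, 4, 8, 12, 16, 20, 7, 6]
i=6: 7<20, vals[6] = 20+4 = 24 → [7, 4, 8, 12, 16, 20, 24, 6]
i=7: 6<24, vals[7] = 24+4 = 28 → [7, 4, 8, 12, 16, 20, 24, 28]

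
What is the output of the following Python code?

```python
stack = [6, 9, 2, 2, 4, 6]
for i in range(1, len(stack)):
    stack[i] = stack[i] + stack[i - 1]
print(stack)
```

i=1: stack[1] = 9+6 = 15 → [6, 15, 2, 2, 4, 6]
i=2: stack[2] = 2+15 = 17 → [6, 15, 17, 2, 4, 6]
i=3: stack[3] = 2+17 = 19 → [6, 15, 17, 19, 4, 6]
i=4: stack[4] = 4+19 = 23 → [6, 15, 17, 19, 23, 6]
i=5: stack[5] = 6+23 = 29 → [6, 15, 17, 19, 23, 29]

[6, 15, 17, 19, 23, 29]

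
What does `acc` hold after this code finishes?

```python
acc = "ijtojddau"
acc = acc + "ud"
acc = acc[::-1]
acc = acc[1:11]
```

+ 'ud' → 'ijtojddauud'
reverse → 'duuaddjotji'
slice [1:11] → 'uuaddjotji'

'uuaddjotji'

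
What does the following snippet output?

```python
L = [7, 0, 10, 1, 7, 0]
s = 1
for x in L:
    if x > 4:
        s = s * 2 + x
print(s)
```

63

x=7: >4, s = 1*2+7 = 9
x=0: not >4
x=10: >4, s = 9*2+10 = 28
x=1: not >4
x=7: >4, s = 28*2+7 = 63
x=0: not >4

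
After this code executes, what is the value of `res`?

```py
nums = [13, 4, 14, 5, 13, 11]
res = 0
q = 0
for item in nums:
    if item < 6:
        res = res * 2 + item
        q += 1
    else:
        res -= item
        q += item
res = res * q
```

-4823

item=13: not <6, res = 0-13 = -13; q=13
item=4: <6, res = (-13)*2+4 = -22; q=14
item=14: not <6, res = (-22)-14 = -36; q=28
item=5: <6, res = (-36)*2+5 = -67; q=29
item=13: not <6, res = (-67)-13 = -80; q=42
item=11: not <6, res = (-80)-11 = -91; q=53
res*q = (-91)*53 = -4823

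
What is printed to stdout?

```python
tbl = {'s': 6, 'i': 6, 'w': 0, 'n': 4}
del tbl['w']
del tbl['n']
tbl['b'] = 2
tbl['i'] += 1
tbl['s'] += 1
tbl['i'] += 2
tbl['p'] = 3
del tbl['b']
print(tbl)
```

{'s': 7, 'i': 9, 'p': 3}

del 'w' → {'s': 6, 'i': 6, 'n': 4}
del 'n' → {'s': 6, 'i': 6}
tbl['b'] = 2 → {'s': 6, 'i': 6, 'b': 2}
tbl['i'] = 6+1 = 7 → {'s': 6, 'i': 7, 'b': 2}
tbl['s'] = 6+1 = 7 → {'s': 7, 'i': 7, 'b': 2}
tbl['i'] = 7+2 = 9 → {'s': 7, 'i': 9, 'b': 2}
tbl['p'] = 3 → {'s': 7, 'i': 9, 'b': 2, 'p': 3}
del 'b' → {'s': 7, 'i': 9, 'p': 3}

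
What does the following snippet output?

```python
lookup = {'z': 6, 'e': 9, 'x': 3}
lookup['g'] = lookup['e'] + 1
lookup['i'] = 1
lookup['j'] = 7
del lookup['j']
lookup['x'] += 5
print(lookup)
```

{'z': 6, 'e': 9, 'x': 8, 'g': 10, 'i': 1}

lookup['g'] = lookup['e']+1 = 10 → {'z': 6, 'e': 9, 'x': 3, 'g': 10}
lookup['i'] = 1 → {'z': 6, 'e': 9, 'x': 3, 'g': 10, 'i': 1}
lookup['j'] = 7 → {'z': 6, 'e': 9, 'x': 3, 'g': 10, 'i': 1, 'j': 7}
del 'j' → {'z': 6, 'e': 9, 'x': 3, 'g': 10, 'i': 1}
lookup['x'] = 3+5 = 8 → {'z': 6, 'e': 9, 'x': 8, 'g': 10, 'i': 1}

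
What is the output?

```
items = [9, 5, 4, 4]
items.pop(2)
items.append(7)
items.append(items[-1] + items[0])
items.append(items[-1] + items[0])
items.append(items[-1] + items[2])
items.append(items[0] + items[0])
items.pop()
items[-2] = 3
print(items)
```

[9, 5, 4, 7, 16, 3, 29]

pop(2) removes 4 → [9, 5, 4]
append 7 → [9, 5, 4, 7]
append items[-1]+items[0] = 7+9 = 16 → [9, 5, 4, 7, 16]
append items[-1]+items[0] = 16+9 = 25 → [9, 5, 4, 7, 16, 25]
append items[-1]+items[2] = 25+4 = 29 → [9, 5, 4, 7, 16, 25, 29]
append items[0]+items[0] = 9+9 = 18 → [9, 5, 4, 7, 16, 25, 29, 18]
pop() removes 18 → [9, 5, 4, 7, 16, 25, 29]
items[-2] = 3 → [9, 5, 4, 7, 16, 3, 29]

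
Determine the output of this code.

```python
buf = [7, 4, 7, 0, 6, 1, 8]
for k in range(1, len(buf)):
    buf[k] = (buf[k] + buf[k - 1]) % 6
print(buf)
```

[7, 5, 0, 0, 0, 1, 3]

k=1: buf[1] = (4+7)%6 = 5 → [7, 5, 7, 0, 6, 1, 8]
k=2: buf[2] = (7+5)%6 = 0 → [7, 5, 0, 0, 6, 1, 8]
k=3: buf[3] = (0+0)%6 = 0 → [7, 5, 0, 0, 6, 1, 8]
k=4: buf[4] = (6+0)%6 = 0 → [7, 5, 0, 0, 0, 1, 8]
k=5: buf[5] = (1+0)%6 = 1 → [7, 5, 0, 0, 0, 1, 8]
k=6: buf[6] = (8+1)%6 = 3 → [7, 5, 0, 0, 0, 1, 3]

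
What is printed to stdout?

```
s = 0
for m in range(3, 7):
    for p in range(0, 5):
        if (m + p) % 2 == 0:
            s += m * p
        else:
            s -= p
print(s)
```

72

m=3,p=0: odd sum, s = 0-0 = 0
m=3,p=1: even sum, s = 0+3 = 3
m=3,p=2: odd sum, s = 3-2 = 1
m=3,p=3: even sum, s = 1+9 = 10
m=3,p=4: odd sum, s = 10-4 = 6
m=4,p=0: even sum, s = 6+0 = 6
m=4,p=1: odd sum, s = 6-1 = 5
m=4,p=2: even sum, s = 5+8 = 13
m=4,p=3: odd sum, s = 13-3 = 10
m=4,p=4: even sum, s = 10+16 = 26
m=5,p=0: odd sum, s = 26-0 = 26
m=5,p=1: even sum, s = 26+5 = 31
m=5,p=2: odd sum, s = 31-2 = 29
m=5,p=3: even sum, s = 29+15 = 44
m=5,p=4: odd sum, s = 44-4 = 40
m=6,p=0: even sum, s = 40+0 = 40
m=6,p=1: odd sum, s = 40-1 = 39
m=6,p=2: even sum, s = 39+12 = 51
m=6,p=3: odd sum, s = 51-3 = 48
m=6,p=4: even sum, s = 48+24 = 72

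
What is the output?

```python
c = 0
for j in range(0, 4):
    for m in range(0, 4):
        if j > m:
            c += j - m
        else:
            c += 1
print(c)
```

j=0,m=0: not 0>0, c = 0+1 = 1
j=0,m=1: not 0>1, c = 1+1 = 2
j=0,m=2: not 0>2, c = 2+1 = 3
j=0,m=3: not 0>3, c = 3+1 = 4
j=1,m=0: 1>0, c = 4+1 = 5
j=1,m=1: not 1>1, c = 5+1 = 6
j=1,m=2: not 1>2, c = 6+1 = 7
j=1,m=3: not 1>3, c = 7+1 = 8
j=2,m=0: 2>0, c = 8+2 = 10
j=2,m=1: 2>1, c = 10+1 = 11
j=2,m=2: not 2>2, c = 11+1 = 12
j=2,m=3: not 2>3, c = 12+1 = 13
j=3,m=0: 3>0, c = 13+3 = 16
j=3,m=1: 3>1, c = 16+2 = 18
j=3,m=2: 3>2, c = 18+1 = 19
j=3,m=3: not 3>3, c = 19+1 = 20

20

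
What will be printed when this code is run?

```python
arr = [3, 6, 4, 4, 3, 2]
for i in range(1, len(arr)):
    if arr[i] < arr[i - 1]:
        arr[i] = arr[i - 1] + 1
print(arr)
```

i=1: 6>=3, unchanged → [3, 6, 4, 4, 3, 2]
i=2: 4<6, arr[2] = 6+1 = 7 → [3, 6, 7, 4, 3, 2]
i=3: 4<7, arr[3] = 7+1 = 8 → [3, 6, 7, 8, 3, 2]
i=4: 3<8, arr[4] = 8+1 = 9 → [3, 6, 7, 8, 9, 2]
i=5: 2<9, arr[5] = 9+1 = 10 → [3, 6, 7, 8, 9, 10]

[3, 6, 7, 8, 9, 10]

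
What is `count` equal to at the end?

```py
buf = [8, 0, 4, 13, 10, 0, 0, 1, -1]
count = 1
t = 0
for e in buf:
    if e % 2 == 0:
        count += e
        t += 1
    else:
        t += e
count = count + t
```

42

e=8: even, count = 1+8 = 9; t=1
e=0: even, count = 9+0 = 9; t=2
e=4: even, count = 9+4 = 13; t=3
e=13: not even; t=16
e=10: even, count = 13+10 = 23; t=17
e=0: even, count = 23+0 = 23; t=18
e=0: even, count = 23+0 = 23; t=19
e=1: not even; t=20
e=-1: not even; t=19
count+t = 23+19 = 42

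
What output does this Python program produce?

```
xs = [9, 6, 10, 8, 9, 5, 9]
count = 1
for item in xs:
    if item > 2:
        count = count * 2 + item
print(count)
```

1175

item=9: >2, count = 1*2+9 = 11
item=6: >2, count = 11*2+6 = 28
item=10: >2, count = 28*2+10 = 66
item=8: >2, count = 66*2+8 = 140
item=9: >2, count = 140*2+9 = 289
item=5: >2, count = 289*2+5 = 583
item=9: >2, count = 583*2+9 = 1175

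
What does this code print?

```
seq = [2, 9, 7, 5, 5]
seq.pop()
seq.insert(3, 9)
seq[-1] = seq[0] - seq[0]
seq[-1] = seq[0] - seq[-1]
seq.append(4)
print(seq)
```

[2, 9, 7, 9, 2, 4]

pop() removes 5 → [2, 9, 7, 5]
insert 9 at 3 → [2, 9, 7, 9, 5]
seq[-1] = seq[0]-seq[0] = 2-2 = 0 → [2, 9, 7, 9, 0]
seq[-1] = seq[0]-seq[-1] = 2-0 = 2 → [2, 9, 7, 9, 2]
append 4 → [2, 9, 7, 9, 2, 4]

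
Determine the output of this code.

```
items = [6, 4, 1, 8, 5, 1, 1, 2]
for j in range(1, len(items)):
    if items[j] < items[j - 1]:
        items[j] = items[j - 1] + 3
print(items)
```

j=1: 4<6, items[1] = 6+3 = 9 → [6, 9, 1, 8, 5, 1, 1, 2]
j=2: 1<9, items[2] = 9+3 = 12 → [6, 9, 12, 8, 5, 1, 1, 2]
j=3: 8<12, items[3] = 12+3 = 15 → [6, 9, 12, 15, 5, 1, 1, 2]
j=4: 5<15, items[4] = 15+3 = 18 → [6, 9, 12, 15, 18, 1, 1, 2]
j=5: 1<18, items[5] = 18+3 = 21 → [6, 9, 12, 15, 18, 21, 1, 2]
j=6: 1<21, items[6] = 21+3 = 24 → [6, 9, 12, 15, 18, 21, 24, 2]
j=7: 2<24, items[7] = 24+3 = 27 → [6, 9, 12, 15, 18, 21, 24, 27]

[6, 9, 12, 15, 18, 21, 24, 27]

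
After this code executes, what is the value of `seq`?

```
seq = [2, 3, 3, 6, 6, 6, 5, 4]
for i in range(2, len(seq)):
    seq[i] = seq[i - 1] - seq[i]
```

i=2: seq[2] = 3-3 = 0 → [2, 3, 0, 6, 6, 6, 5, 4]
i=3: seq[3] = 0-6 = -6 → [2, 3, 0, -6, 6, 6, 5, 4]
i=4: seq[4] = (-6)-6 = -12 → [2, 3, 0, -6, -12, 6, 5, 4]
i=5: seq[5] = (-12)-6 = -18 → [2, 3, 0, -6, -12, -18, 5, 4]
i=6: seq[6] = (-18)-5 = -23 → [2, 3, 0, -6, -12, -18, -23, 4]
i=7: seq[7] = (-23)-4 = -27 → [2, 3, 0, -6, -12, -18, -23, -27]

[2, 3, 0, -6, -12, -18, -23, -27]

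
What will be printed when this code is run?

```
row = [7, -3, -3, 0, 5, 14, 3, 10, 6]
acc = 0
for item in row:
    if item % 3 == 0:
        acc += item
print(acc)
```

3

item=7: not %3==0
item=-3: %3==0, acc = 0+(-3) = -3
item=-3: %3==0, acc = (-3)+(-3) = -6
item=0: %3==0, acc = (-6)+0 = -6
item=5: not %3==0
item=14: not %3==0
item=3: %3==0, acc = (-6)+3 = -3
item=10: not %3==0
item=6: %3==0, acc = (-3)+6 = 3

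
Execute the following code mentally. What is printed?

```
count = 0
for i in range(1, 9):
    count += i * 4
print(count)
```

144

i=1: count = 0+1*4 = 4
i=2: count = 4+2*4 = 12
i=3: count = 12+3*4 = 24
i=4: count = 24+4*4 = 40
i=5: count = 40+5*4 = 60
i=6: count = 60+6*4 = 84
i=7: count = 84+7*4 = 112
i=8: count = 112+8*4 = 144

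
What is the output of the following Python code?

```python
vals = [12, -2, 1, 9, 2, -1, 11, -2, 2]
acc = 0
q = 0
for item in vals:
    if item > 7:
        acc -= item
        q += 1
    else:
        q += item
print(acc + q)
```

-29

item=12: >7, acc = 0-12 = -12; q=1
item=-2: not >7; q=-1
item=1: not >7; q=0
item=9: >7, acc = (-12)-9 = -21; q=1
item=2: not >7; q=3
item=-1: not >7; q=2
item=11: >7, acc = (-21)-11 = -32; q=3
item=-2: not >7; q=1
item=2: not >7; q=3
acc+q = (-32)+3 = -29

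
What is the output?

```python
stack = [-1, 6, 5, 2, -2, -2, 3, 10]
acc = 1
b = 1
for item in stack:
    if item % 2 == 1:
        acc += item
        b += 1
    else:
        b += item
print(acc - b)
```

-10

item=-1: odd, acc = 1+(-1) = 0; b=2
item=6: not odd; b=8
item=5: odd, acc = 0+5 = 5; b=9
item=2: not odd; b=11
item=-2: not odd; b=9
item=-2: not odd; b=7
item=3: odd, acc = 5+3 = 8; b=8
item=10: not odd; b=18
acc-b = 8-18 = -10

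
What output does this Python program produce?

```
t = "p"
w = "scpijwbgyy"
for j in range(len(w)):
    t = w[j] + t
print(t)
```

j=0: prepend 's' → 'sp'
j=1: prepend 'c' → 'csp'
j=2: prepend 'p' → 'pcsp'
j=3: prepend 'i' → 'ipcsp'
j=4: prepend 'j' → 'jipcsp'
j=5: prepend 'w' → 'wjipcsp'
j=6: prepend 'b' → 'bwjipcsp'
j=7: prepend 'g' → 'gbwjipcsp'
j=8: prepend 'y' → 'ygbwjipcsp'
j=9: prepend 'y' → 'yygbwjipcsp'

yygbwjipcsp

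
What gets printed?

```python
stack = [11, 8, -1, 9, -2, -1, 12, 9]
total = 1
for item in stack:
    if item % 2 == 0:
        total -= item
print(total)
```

-17

item=11: not even
item=8: even, total = 1-8 = -7
item=-1: not even
item=9: not even
item=-2: even, total = (-7)-(-2) = -5
item=-1: not even
item=12: even, total = (-5)-12 = -17
item=9: not even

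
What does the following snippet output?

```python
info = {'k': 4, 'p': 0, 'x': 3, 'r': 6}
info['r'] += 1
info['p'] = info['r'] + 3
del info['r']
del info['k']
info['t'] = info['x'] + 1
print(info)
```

{'p': 10, 'x': 3, 't': 4}

info['r'] = 6+1 = 7 → {'k': 4, 'p': 0, 'x': 3, 'r': 7}
info['p'] = info['r']+3 = 10 → {'k': 4, 'p': 10, 'x': 3, 'r': 7}
del 'r' → {'k': 4, 'p': 10, 'x': 3}
del 'k' → {'p': 10, 'x': 3}
info['t'] = info['x']+1 = 4 → {'p': 10, 'x': 3, 't': 4}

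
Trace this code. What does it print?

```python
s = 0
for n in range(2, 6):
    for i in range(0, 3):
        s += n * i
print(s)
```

42

n=2,i=0: s = 0+0 = 0
n=2,i=1: s = 0+2 = 2
n=2,i=2: s = 2+4 = 6
n=3,i=0: s = 6+0 = 6
n=3,i=1: s = 6+3 = 9
n=3,i=2: s = 9+6 = 15
n=4,i=0: s = 15+0 = 15
n=4,i=1: s = 15+4 = 19
n=4,i=2: s = 19+8 = 27
n=5,i=0: s = 27+0 = 27
n=5,i=1: s = 27+5 = 32
n=5,i=2: s = 32+10 = 42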